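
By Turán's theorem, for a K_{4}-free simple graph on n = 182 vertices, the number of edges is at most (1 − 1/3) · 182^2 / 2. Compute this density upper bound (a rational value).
Turán density bound = (2/3) · 182^2/2 = 33124/3 ≈ 11041.3333

Turán's theorem: ex(n, K_{r+1}) is achieved by the complete r-partite Turán graph T(n, r) with parts as balanced as possible, and is at most (1 − 1/r) · n^2/2. For r = 3, n = 182: the density bound is (2/3) · 33124/2 = 33124/3 ≈ 11041.3333. The integer-valued extremum is e(T(182, 3)) = 11041, which is strictly less than the density bound 33124/3 since 3 ∤ 182 (the parts of T(182, 3) cannot all be equal).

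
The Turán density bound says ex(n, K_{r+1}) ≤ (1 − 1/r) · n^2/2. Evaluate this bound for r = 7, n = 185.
Turán density bound = (6/7) · 185^2/2 = 102675/7 ≈ 14667.8571

Turán's theorem: ex(n, K_{r+1}) is achieved by the complete r-partite Turán graph T(n, r) with parts as balanced as possible, and is at most (1 − 1/r) · n^2/2. For r = 7, n = 185: the density bound is (6/7) · 34225/2 = 102675/7 ≈ 14667.8571. The integer-valued extremum is e(T(185, 7)) = 14667, which is strictly less than the density bound 102675/7 since 7 ∤ 185 (the parts of T(185, 7) cannot all be equal).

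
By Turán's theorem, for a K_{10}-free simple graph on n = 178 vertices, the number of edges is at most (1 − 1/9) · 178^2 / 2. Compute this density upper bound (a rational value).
Turán density bound = (8/9) · 178^2/2 = 126736/9 ≈ 14081.7778

Turán's theorem: ex(n, K_{r+1}) is achieved by the complete r-partite Turán graph T(n, r) with parts as balanced as possible, and is at most (1 − 1/r) · n^2/2. For r = 9, n = 178: the density bound is (8/9) · 31684/2 = 126736/9 ≈ 14081.7778. The integer-valued extremum is e(T(178, 9)) = 14081, which is strictly less than the density bound 126736/9 since 9 ∤ 178 (the parts of T(178, 9) cannot all be equal).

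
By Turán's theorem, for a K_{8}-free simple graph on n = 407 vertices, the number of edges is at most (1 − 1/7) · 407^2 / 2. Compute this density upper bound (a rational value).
Turán density bound = (6/7) · 407^2/2 = 496947/7 ≈ 70992.4286

Turán's theorem: ex(n, K_{r+1}) is achieved by the complete r-partite Turán graph T(n, r) with parts as balanced as possible, and is at most (1 − 1/r) · n^2/2. For r = 7, n = 407: the density bound is (6/7) · 165649/2 = 496947/7 ≈ 70992.4286. The integer-valued extremum is e(T(407, 7)) = 70992, which is strictly less than the density bound 496947/7 since 7 ∤ 407 (the parts of T(407, 7) cannot all be equal).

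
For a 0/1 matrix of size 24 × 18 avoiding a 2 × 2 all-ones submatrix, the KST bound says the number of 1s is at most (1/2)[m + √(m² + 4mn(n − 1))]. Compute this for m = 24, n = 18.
z(24, 18; 2, 2) ≤ (1/2)[24 + √(24² + 4·24·18·17)] = (1/2)[24 + √29952] = 98.5332

Kővári–Sós–Turán: let r_1, ..., r_24 be the row sums and z = Σ r_i the total number of 1s. Each pair of columns can share at most one row with both entries 1 (else a 2×2 all-ones block appears), so Σ_i C(r_i, 2) ≤ C(18, 2) = 153. By convexity Σ_i C(r_i, 2) ≥ 24·C(z/24, 2) = z(z − 24)/(2·24), giving z² − 24z − 24·18·17 ≤ 0 and hence z ≤ (1/2)[24 + √(576 + 4·7344)] = (1/2)[24 + √29952] ≈ (1/2)(24 + 173.0665) = 98.5332.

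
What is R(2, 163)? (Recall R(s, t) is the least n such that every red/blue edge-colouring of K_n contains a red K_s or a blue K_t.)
R(2, 163) = 163

R(2, k) = k for all k ≥ 2: in a 2-colouring of K_k, either some edge is red (a red K_2) or all edges are blue (a blue K_k). And K_{162} coloured all-blue has no blue K_163, so R(2, 163) > 162. Hence R(2, 163) = 163.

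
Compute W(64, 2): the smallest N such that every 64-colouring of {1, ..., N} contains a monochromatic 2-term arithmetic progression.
W(64, 2) = 64 + 1 = 65

A 2-term AP is any pair of integers, so a monochromatic 2-AP exists iff some colour is used at least twice. With 64 colours, the colouring i ↦ i on {1, ..., 64} uses each colour once, avoiding any monochromatic pair, so W(64, 2) > 64. For {1, ..., 65}, pigeonhole forces two integers of the same colour, which form a monochromatic 2-AP. Hence W(64, 2) = 65.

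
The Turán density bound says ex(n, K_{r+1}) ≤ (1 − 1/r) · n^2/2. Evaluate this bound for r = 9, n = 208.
Turán density bound = (8/9) · 208^2/2 = 173056/9 ≈ 19228.4444

Turán's theorem: ex(n, K_{r+1}) is achieved by the complete r-partite Turán graph T(n, r) with parts as balanced as possible, and is at most (1 − 1/r) · n^2/2. For r = 9, n = 208: the density bound is (8/9) · 43264/2 = 173056/9 ≈ 19228.4444. The integer-valued extremum is e(T(208, 9)) = 19228, which is strictly less than the density bound 173056/9 since 9 ∤ 208 (the parts of T(208, 9) cannot all be equal).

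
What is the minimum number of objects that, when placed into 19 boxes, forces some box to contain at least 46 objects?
n = (46 − 1)·19 + 1 = 856

By the generalised pigeonhole principle, to guarantee some box contains ≥ r objects we need more than (r − 1) · k objects total. Threshold: n = (r − 1) · k + 1. With r = 46 and k = 19: n = 45 · 19 + 1 = 855 + 1 = 856. For n = 855 = 45 · 19, we can put exactly 45 objects in every box, avoiding 46 in any single one — so 856 is tight.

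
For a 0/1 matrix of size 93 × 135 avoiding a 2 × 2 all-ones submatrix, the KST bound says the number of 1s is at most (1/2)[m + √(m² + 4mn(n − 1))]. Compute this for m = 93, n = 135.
z(93, 135; 2, 2) ≤ (1/2)[93 + √(93² + 4·93·135·134)] = (1/2)[93 + √6738129] = 1344.3953

Kővári–Sós–Turán: let r_1, ..., r_93 be the row sums and z = Σ r_i the total number of 1s. Each pair of columns can share at most one row with both entries 1 (else a 2×2 all-ones block appears), so Σ_i C(r_i, 2) ≤ C(135, 2) = 9045. By convexity Σ_i C(r_i, 2) ≥ 93·C(z/93, 2) = z(z − 93)/(2·93), giving z² − 93z − 93·135·134 ≤ 0 and hence z ≤ (1/2)[93 + √(8649 + 4·1682370)] = (1/2)[93 + √6738129] ≈ (1/2)(93 + 2595.7906) = 1344.3953.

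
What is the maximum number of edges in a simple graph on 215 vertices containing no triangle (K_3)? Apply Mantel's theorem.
ex(215, K_3) = ⌊215^2/4⌋ = 11556

Mantel (1907): a triangle-free graph on n vertices has at most ⌊n^2/4⌋ edges, with equality for the complete bipartite graph K_{⌊n/2⌋, ⌈n/2⌉}. For n = 215: ⌊215^2/4⌋ = ⌊46225/4⌋ = 11556. The extremal graph is K_{107, 108}, which has 107·108 = 11556 edges.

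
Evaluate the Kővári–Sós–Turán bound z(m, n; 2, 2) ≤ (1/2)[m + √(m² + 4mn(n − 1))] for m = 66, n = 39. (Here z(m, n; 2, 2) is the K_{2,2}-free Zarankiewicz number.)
z(66, 39; 2, 2) ≤ (1/2)[66 + √(66² + 4·66·39·38)] = (1/2)[66 + √395604] = 347.4853

Kővári–Sós–Turán: let r_1, ..., r_66 be the row sums and z = Σ r_i the total number of 1s. Each pair of columns can share at most one row with both entries 1 (else a 2×2 all-ones block appears), so Σ_i C(r_i, 2) ≤ C(39, 2) = 741. By convexity Σ_i C(r_i, 2) ≥ 66·C(z/66, 2) = z(z − 66)/(2·66), giving z² − 66z − 66·39·38 ≤ 0 and hence z ≤ (1/2)[66 + √(4356 + 4·97812)] = (1/2)[66 + √395604] ≈ (1/2)(66 + 628.9706) = 347.4853.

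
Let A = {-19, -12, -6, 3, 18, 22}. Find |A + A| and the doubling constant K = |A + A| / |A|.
K = |A + A| / |A| = 20/6 = 10/3

Enumerate A + A = {a + b : a, b ∈ A}. With |A| = 6, there are |A|^2 = 36 ordered sum pairs; collecting distinct values, A + A = {-38, -31, -25, -24, -18, -16, -12, -9, -3, -1, 3, 6, 10, 12, 16, 21, 25, 36, 40, 44}, so |A + A| = 20. Thus K = 20/6 = 10/3. For comparison, the minimum possible |A + A| over all 6-element sets is 2·6 − 1 = 11 (so min K = 11/6), attained only by arithmetic progressions.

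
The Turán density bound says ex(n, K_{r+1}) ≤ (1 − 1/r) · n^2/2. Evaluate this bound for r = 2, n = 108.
Turán density bound = (1/2) · 108^2/2 = 2916

Turán's theorem: ex(n, K_{r+1}) is achieved by the complete r-partite Turán graph T(n, r) with parts as balanced as possible, and is at most (1 − 1/r) · n^2/2. For r = 2, n = 108: the density bound is (1/2) · 11664/2 = 2916. Since 2 ∣ 108, the Turán graph T(108, 2) has parts of equal size 54, and its edge count e(T(108, 2)) = 2916 attains the density bound exactly.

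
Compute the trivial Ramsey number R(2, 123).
R(2, 123) = 123

R(2, k) = k for all k ≥ 2: in a 2-colouring of K_k, either some edge is red (a red K_2) or all edges are blue (a blue K_k). And K_{122} coloured all-blue has no blue K_123, so R(2, 123) > 122. Hence R(2, 123) = 123.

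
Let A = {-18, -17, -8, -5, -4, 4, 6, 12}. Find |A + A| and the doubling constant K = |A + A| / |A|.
K = |A + A| / |A| = 32/8 = 4

Enumerate A + A = {a + b : a, b ∈ A}. With |A| = 8, there are |A|^2 = 64 ordered sum pairs; collecting distinct values, A + A = {-36, -35, -34, -26, -25, -23, -22, -21, -16, -14, -13, -12, -11, -10, -9, -8, -6, -5, -4, -2, -1, 0, 1, 2, 4, 7, 8, 10, 12, 16, 18, 24}, so |A + A| = 32. Thus K = 32/8 = 4. For comparison, the minimum possible |A + A| over all 8-element sets is 2·8 − 1 = 15 (so min K = 15/8), attained only by arithmetic progressions.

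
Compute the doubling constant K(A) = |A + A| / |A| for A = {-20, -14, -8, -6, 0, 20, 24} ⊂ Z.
K = |A + A| / |A| = 24/7

Enumerate A + A = {a + b : a, b ∈ A}. With |A| = 7, there are |A|^2 = 49 ordered sum pairs; collecting distinct values, A + A = {-40, -34, -28, -26, -22, -20, -16, -14, -12, -8, -6, 0, 4, 6, 10, 12, 14, 16, 18, 20, 24, 40, 44, 48}, so |A + A| = 24. Thus K = 24/7. For comparison, the minimum possible |A + A| over all 7-element sets is 2·7 − 1 = 13 (so min K = 13/7), attained only by arithmetic progressions.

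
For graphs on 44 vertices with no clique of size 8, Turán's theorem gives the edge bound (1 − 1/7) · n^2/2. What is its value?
Turán density bound = (6/7) · 44^2/2 = 5808/7 ≈ 829.7143

Turán's theorem: ex(n, K_{r+1}) is achieved by the complete r-partite Turán graph T(n, r) with parts as balanced as possible, and is at most (1 − 1/r) · n^2/2. For r = 7, n = 44: the density bound is (6/7) · 1936/2 = 5808/7 ≈ 829.7143. The integer-valued extremum is e(T(44, 7)) = 829, which is strictly less than the density bound 5808/7 since 7 ∤ 44 (the parts of T(44, 7) cannot all be equal).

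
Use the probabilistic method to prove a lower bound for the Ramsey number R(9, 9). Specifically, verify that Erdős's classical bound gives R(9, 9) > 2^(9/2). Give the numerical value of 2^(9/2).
2^(9/2) = 22.6274; so R(9, 9) > 22.6274

Colour each edge of K_n uniformly at random with red/blue. The expected number of monochromatic K_9 is C(n, 9) · 2 · 2^(−C(9,2)). If C(n, 9) · 2^(1 − C(9,2)) < 1, then with positive probability no monochromatic K_9 exists, so R(9, 9) > n. The standard estimate C(n, 9) ≤ n^9/9! shows this inequality holds whenever n ≤ 2^(9/2) (since 9! · 2^(C(9,2) − 1) > 2^(9^2/2) ≥ n^9). Hence R(9, 9) > 2^(9/2) = 22.6274.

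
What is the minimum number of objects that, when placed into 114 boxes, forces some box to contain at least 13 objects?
n = (13 − 1)·114 + 1 = 1369

By the generalised pigeonhole principle, to guarantee some box contains ≥ r objects we need more than (r − 1) · k objects total. Threshold: n = (r − 1) · k + 1. With r = 13 and k = 114: n = 12 · 114 + 1 = 1368 + 1 = 1369. For n = 1368 = 12 · 114, we can put exactly 12 objects in every box, avoiding 13 in any single one — so 1369 is tight.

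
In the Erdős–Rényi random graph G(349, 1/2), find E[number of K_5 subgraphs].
E[# K_5] = C(349, 5) · (1/2)^C(5, 2) = 41922588819 / 2^10 ≈ 40940028.143555

For each 5-subset S of vertices (there are C(349, 5) = 41922588819 such S), let X_S = 1 if S induces a K_5 (all C(5, 2) = 10 edges present). Then P(X_S = 1) = (1/2)^10 = 1/1024. By linearity of expectation, E[# K_5] = C(349, 5) · (1/2)^10 = 41922588819 / 1024 ≈ 40940028.143555.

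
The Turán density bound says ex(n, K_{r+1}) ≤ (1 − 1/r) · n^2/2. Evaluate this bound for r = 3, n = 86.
Turán density bound = (2/3) · 86^2/2 = 7396/3 ≈ 2465.3333

Turán's theorem: ex(n, K_{r+1}) is achieved by the complete r-partite Turán graph T(n, r) with parts as balanced as possible, and is at most (1 − 1/r) · n^2/2. For r = 3, n = 86: the density bound is (2/3) · 7396/2 = 7396/3 ≈ 2465.3333. The integer-valued extremum is e(T(86, 3)) = 2465, which is strictly less than the density bound 7396/3 since 3 ∤ 86 (the parts of T(86, 3) cannot all be equal).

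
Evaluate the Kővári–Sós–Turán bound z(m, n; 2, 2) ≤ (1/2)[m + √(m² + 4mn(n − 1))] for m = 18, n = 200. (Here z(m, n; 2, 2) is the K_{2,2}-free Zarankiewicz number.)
z(18, 200; 2, 2) ≤ (1/2)[18 + √(18² + 4·18·200·199)] = (1/2)[18 + √2865924] = 855.452

Kővári–Sós–Turán: let r_1, ..., r_18 be the row sums and z = Σ r_i the total number of 1s. Each pair of columns can share at most one row with both entries 1 (else a 2×2 all-ones block appears), so Σ_i C(r_i, 2) ≤ C(200, 2) = 19900. By convexity Σ_i C(r_i, 2) ≥ 18·C(z/18, 2) = z(z − 18)/(2·18), giving z² − 18z − 18·200·199 ≤ 0 and hence z ≤ (1/2)[18 + √(324 + 4·716400)] = (1/2)[18 + √2865924] ≈ (1/2)(18 + 1692.904) = 855.452.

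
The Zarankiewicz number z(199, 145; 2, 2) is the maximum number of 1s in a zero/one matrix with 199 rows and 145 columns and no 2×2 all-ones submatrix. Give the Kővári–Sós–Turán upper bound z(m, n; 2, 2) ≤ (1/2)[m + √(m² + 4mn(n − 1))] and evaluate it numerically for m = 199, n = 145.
z(199, 145; 2, 2) ≤ (1/2)[199 + √(199² + 4·199·145·144)] = (1/2)[199 + √16660081] = 2140.3381

Kővári–Sós–Turán: let r_1, ..., r_199 be the row sums and z = Σ r_i the total number of 1s. Each pair of columns can share at most one row with both entries 1 (else a 2×2 all-ones block appears), so Σ_i C(r_i, 2) ≤ C(145, 2) = 10440. By convexity Σ_i C(r_i, 2) ≥ 199·C(z/199, 2) = z(z − 199)/(2·199), giving z² − 199z − 199·145·144 ≤ 0 and hence z ≤ (1/2)[199 + √(39601 + 4·4155120)] = (1/2)[199 + √16660081] ≈ (1/2)(199 + 4081.6762) = 2140.3381.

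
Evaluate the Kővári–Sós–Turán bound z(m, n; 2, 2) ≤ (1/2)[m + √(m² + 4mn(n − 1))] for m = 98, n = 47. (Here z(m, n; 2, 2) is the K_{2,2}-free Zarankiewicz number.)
z(98, 47; 2, 2) ≤ (1/2)[98 + √(98² + 4·98·47·46)] = (1/2)[98 + √857108] = 511.9006

Kővári–Sós–Turán: let r_1, ..., r_98 be the row sums and z = Σ r_i the total number of 1s. Each pair of columns can share at most one row with both entries 1 (else a 2×2 all-ones block appears), so Σ_i C(r_i, 2) ≤ C(47, 2) = 1081. By convexity Σ_i C(r_i, 2) ≥ 98·C(z/98, 2) = z(z − 98)/(2·98), giving z² − 98z − 98·47·46 ≤ 0 and hence z ≤ (1/2)[98 + √(9604 + 4·211876)] = (1/2)[98 + √857108] ≈ (1/2)(98 + 925.8013) = 511.9006.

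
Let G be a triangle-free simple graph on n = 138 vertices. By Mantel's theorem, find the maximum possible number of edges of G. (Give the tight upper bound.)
ex(138, K_3) = ⌊138^2/4⌋ = 4761

Mantel (1907): a triangle-free graph on n vertices has at most ⌊n^2/4⌋ edges, with equality for the complete bipartite graph K_{⌊n/2⌋, ⌈n/2⌉}. For n = 138: ⌊138^2/4⌋ = ⌊19044/4⌋ = 4761. The extremal graph is K_{69, 69}, which has 69·69 = 4761 edges.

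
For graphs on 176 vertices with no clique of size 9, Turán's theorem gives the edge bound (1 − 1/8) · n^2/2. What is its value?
Turán density bound = (7/8) · 176^2/2 = 13552

Turán's theorem: ex(n, K_{r+1}) is achieved by the complete r-partite Turán graph T(n, r) with parts as balanced as possible, and is at most (1 − 1/r) · n^2/2. For r = 8, n = 176: the density bound is (7/8) · 30976/2 = 13552. Since 8 ∣ 176, the Turán graph T(176, 8) has parts of equal size 22, and its edge count e(T(176, 8)) = 13552 attains the density bound exactly.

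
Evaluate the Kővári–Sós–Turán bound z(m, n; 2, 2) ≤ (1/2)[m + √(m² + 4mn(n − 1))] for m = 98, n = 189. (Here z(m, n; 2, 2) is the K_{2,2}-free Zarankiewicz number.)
z(98, 189; 2, 2) ≤ (1/2)[98 + √(98² + 4·98·189·188)] = (1/2)[98 + √13938148] = 1915.6915

Kővári–Sós–Turán: let r_1, ..., r_98 be the row sums and z = Σ r_i the total number of 1s. Each pair of columns can share at most one row with both entries 1 (else a 2×2 all-ones block appears), so Σ_i C(r_i, 2) ≤ C(189, 2) = 17766. By convexity Σ_i C(r_i, 2) ≥ 98·C(z/98, 2) = z(z − 98)/(2·98), giving z² − 98z − 98·189·188 ≤ 0 and hence z ≤ (1/2)[98 + √(9604 + 4·3482136)] = (1/2)[98 + √13938148] ≈ (1/2)(98 + 3733.3829) = 1915.6915.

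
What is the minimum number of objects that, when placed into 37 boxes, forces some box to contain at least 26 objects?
n = (26 − 1)·37 + 1 = 926

By the generalised pigeonhole principle, to guarantee some box contains ≥ r objects we need more than (r − 1) · k objects total. Threshold: n = (r − 1) · k + 1. With r = 26 and k = 37: n = 25 · 37 + 1 = 925 + 1 = 926. For n = 925 = 25 · 37, we can put exactly 25 objects in every box, avoiding 26 in any single one — so 926 is tight.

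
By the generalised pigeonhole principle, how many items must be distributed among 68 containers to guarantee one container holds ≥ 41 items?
n = (41 − 1)·68 + 1 = 2721

By the generalised pigeonhole principle, to guarantee some box contains ≥ r objects we need more than (r − 1) · k objects total. Threshold: n = (r − 1) · k + 1. With r = 41 and k = 68: n = 40 · 68 + 1 = 2720 + 1 = 2721. For n = 2720 = 40 · 68, we can put exactly 40 objects in every box, avoiding 41 in any single one — so 2721 is tight.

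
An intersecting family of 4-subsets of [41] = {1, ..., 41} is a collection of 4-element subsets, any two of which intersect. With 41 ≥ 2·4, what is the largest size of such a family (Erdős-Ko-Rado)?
max |F| = C(40, 3) = 9880

Erdős-Ko-Rado (1961): when n ≥ 2k, max |F| = C(n−1, k−1). The bound is attained by the star {A : i ∈ A} for any fixed i ∈ [n]. Here C(41−1, 4−1) = C(40, 3) = 9880.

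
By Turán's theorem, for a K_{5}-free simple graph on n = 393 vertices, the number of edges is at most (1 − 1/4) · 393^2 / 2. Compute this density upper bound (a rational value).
Turán density bound = (3/4) · 393^2/2 = 463347/8 ≈ 57918.375

Turán's theorem: ex(n, K_{r+1}) is achieved by the complete r-partite Turán graph T(n, r) with parts as balanced as possible, and is at most (1 − 1/r) · n^2/2. For r = 4, n = 393: the density bound is (3/4) · 154449/2 = 463347/8 ≈ 57918.375. The integer-valued extremum is e(T(393, 4)) = 57918, which is strictly less than the density bound 463347/8 since 4 ∤ 393 (the parts of T(393, 4) cannot all be equal).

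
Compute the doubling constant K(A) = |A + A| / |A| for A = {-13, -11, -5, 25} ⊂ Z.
K = |A + A| / |A| = 10/4 = 5/2

Enumerate A + A = {a + b : a, b ∈ A}. With |A| = 4, there are |A|^2 = 16 ordered sum pairs; collecting distinct values, A + A = {-26, -24, -22, -18, -16, -10, 12, 14, 20, 50}, so |A + A| = 10. Thus K = 10/4 = 5/2. For comparison, the minimum possible |A + A| over all 4-element sets is 2·4 − 1 = 7 (so min K = 7/4), attained only by arithmetic progressions.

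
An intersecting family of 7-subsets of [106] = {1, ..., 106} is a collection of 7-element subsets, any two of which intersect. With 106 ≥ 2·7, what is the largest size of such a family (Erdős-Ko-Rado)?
max |F| = C(105, 6) = 1609344100

Erdős-Ko-Rado (1961): when n ≥ 2k, max |F| = C(n−1, k−1). The bound is attained by the star {A : i ∈ A} for any fixed i ∈ [n]. Here C(106−1, 7−1) = C(105, 6) = 1609344100.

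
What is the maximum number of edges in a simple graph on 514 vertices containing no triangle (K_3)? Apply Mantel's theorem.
ex(514, K_3) = ⌊514^2/4⌋ = 66049

Mantel (1907): a triangle-free graph on n vertices has at most ⌊n^2/4⌋ edges, with equality for the complete bipartite graph K_{⌊n/2⌋, ⌈n/2⌉}. For n = 514: ⌊514^2/4⌋ = ⌊264196/4⌋ = 66049. The extremal graph is K_{257, 257}, which has 257·257 = 66049 edges.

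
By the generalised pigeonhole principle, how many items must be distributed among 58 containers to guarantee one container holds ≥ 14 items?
n = (14 − 1)·58 + 1 = 755

By the generalised pigeonhole principle, to guarantee some box contains ≥ r objects we need more than (r − 1) · k objects total. Threshold: n = (r − 1) · k + 1. With r = 14 and k = 58: n = 13 · 58 + 1 = 754 + 1 = 755. For n = 754 = 13 · 58, we can put exactly 13 objects in every box, avoiding 14 in any single one — so 755 is tight.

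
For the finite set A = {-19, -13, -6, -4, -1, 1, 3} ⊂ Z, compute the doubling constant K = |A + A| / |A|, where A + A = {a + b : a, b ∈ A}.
K = |A + A| / |A| = 23/7

Enumerate A + A = {a + b : a, b ∈ A}. With |A| = 7, there are |A|^2 = 49 ordered sum pairs; collecting distinct values, A + A = {-38, -32, -26, -25, -23, -20, -19, -18, -17, -16, -14, -12, -10, -8, -7, -5, -3, -2, -1, 0, 2, 4, 6}, so |A + A| = 23. Thus K = 23/7. For comparison, the minimum possible |A + A| over all 7-element sets is 2·7 − 1 = 13 (so min K = 13/7), attained only by arithmetic progressions.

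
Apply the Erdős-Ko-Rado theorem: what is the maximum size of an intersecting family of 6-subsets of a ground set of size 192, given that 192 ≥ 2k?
max |F| = C(191, 5) = 2009402703

Erdős-Ko-Rado (1961): when n ≥ 2k, max |F| = C(n−1, k−1). The bound is attained by the star {A : i ∈ A} for any fixed i ∈ [n]. Here C(192−1, 6−1) = C(191, 5) = 2009402703.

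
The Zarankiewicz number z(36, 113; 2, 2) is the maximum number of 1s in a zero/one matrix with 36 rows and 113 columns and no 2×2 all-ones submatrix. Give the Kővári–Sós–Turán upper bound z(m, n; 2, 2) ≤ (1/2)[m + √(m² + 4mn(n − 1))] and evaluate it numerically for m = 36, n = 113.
z(36, 113; 2, 2) ≤ (1/2)[36 + √(36² + 4·36·113·112)] = (1/2)[36 + √1823760] = 693.2333

Kővári–Sós–Turán: let r_1, ..., r_36 be the row sums and z = Σ r_i the total number of 1s. Each pair of columns can share at most one row with both entries 1 (else a 2×2 all-ones block appears), so Σ_i C(r_i, 2) ≤ C(113, 2) = 6328. By convexity Σ_i C(r_i, 2) ≥ 36·C(z/36, 2) = z(z − 36)/(2·36), giving z² − 36z − 36·113·112 ≤ 0 and hence z ≤ (1/2)[36 + √(1296 + 4·455616)] = (1/2)[36 + √1823760] ≈ (1/2)(36 + 1350.4666) = 693.2333.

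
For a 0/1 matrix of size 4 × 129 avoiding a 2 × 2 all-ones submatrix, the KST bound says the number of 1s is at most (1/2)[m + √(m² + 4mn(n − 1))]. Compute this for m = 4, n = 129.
z(4, 129; 2, 2) ≤ (1/2)[4 + √(4² + 4·4·129·128)] = (1/2)[4 + √264208] = 259.0058

Kővári–Sós–Turán: let r_1, ..., r_4 be the row sums and z = Σ r_i the total number of 1s. Each pair of columns can share at most one row with both entries 1 (else a 2×2 all-ones block appears), so Σ_i C(r_i, 2) ≤ C(129, 2) = 8256. By convexity Σ_i C(r_i, 2) ≥ 4·C(z/4, 2) = z(z − 4)/(2·4), giving z² − 4z − 4·129·128 ≤ 0 and hence z ≤ (1/2)[4 + √(16 + 4·66048)] = (1/2)[4 + √264208] ≈ (1/2)(4 + 514.0117) = 259.0058.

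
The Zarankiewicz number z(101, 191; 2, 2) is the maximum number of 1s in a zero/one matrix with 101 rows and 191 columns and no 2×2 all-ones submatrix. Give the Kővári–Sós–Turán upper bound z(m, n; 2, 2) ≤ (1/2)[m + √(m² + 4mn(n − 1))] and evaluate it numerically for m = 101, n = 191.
z(101, 191; 2, 2) ≤ (1/2)[101 + √(101² + 4·101·191·190)] = (1/2)[101 + √14671361] = 1965.6606

Kővári–Sós–Turán: let r_1, ..., r_101 be the row sums and z = Σ r_i the total number of 1s. Each pair of columns can share at most one row with both entries 1 (else a 2×2 all-ones block appears), so Σ_i C(r_i, 2) ≤ C(191, 2) = 18145. By convexity Σ_i C(r_i, 2) ≥ 101·C(z/101, 2) = z(z − 101)/(2·101), giving z² − 101z − 101·191·190 ≤ 0 and hence z ≤ (1/2)[101 + √(10201 + 4·3665290)] = (1/2)[101 + √14671361] ≈ (1/2)(101 + 3830.3213) = 1965.6606.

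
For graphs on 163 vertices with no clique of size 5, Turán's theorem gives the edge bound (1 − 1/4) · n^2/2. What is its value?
Turán density bound = (3/4) · 163^2/2 = 79707/8 ≈ 9963.375

Turán's theorem: ex(n, K_{r+1}) is achieved by the complete r-partite Turán graph T(n, r) with parts as balanced as possible, and is at most (1 − 1/r) · n^2/2. For r = 4, n = 163: the density bound is (3/4) · 26569/2 = 79707/8 ≈ 9963.375. The integer-valued extremum is e(T(163, 4)) = 9963, which is strictly less than the density bound 79707/8 since 4 ∤ 163 (the parts of T(163, 4) cannot all be equal).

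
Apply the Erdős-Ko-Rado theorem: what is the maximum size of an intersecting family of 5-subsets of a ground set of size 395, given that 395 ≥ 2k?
max |F| = C(394, 4) = 988872626

The Erdős-Ko-Rado theorem states: for n ≥ 2k, an intersecting family of k-subsets of an n-element set has size at most C(n − 1, k − 1), with equality for 'star' families {A ⊆ [n] : |A| = k, i ∈ A} (fix an element i). For n = 395, k = 5: C(394, 4) = 988872626.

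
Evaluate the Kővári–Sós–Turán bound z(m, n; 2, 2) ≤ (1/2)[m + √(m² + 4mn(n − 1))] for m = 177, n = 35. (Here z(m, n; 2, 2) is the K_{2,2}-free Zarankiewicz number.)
z(177, 35; 2, 2) ≤ (1/2)[177 + √(177² + 4·177·35·34)] = (1/2)[177 + √873849] = 555.8995

Kővári–Sós–Turán: let r_1, ..., r_177 be the row sums and z = Σ r_i the total number of 1s. Each pair of columns can share at most one row with both entries 1 (else a 2×2 all-ones block appears), so Σ_i C(r_i, 2) ≤ C(35, 2) = 595. By convexity Σ_i C(r_i, 2) ≥ 177·C(z/177, 2) = z(z − 177)/(2·177), giving z² − 177z − 177·35·34 ≤ 0 and hence z ≤ (1/2)[177 + √(31329 + 4·210630)] = (1/2)[177 + √873849] ≈ (1/2)(177 + 934.7989) = 555.8995.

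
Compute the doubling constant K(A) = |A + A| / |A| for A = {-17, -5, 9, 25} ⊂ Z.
K = |A + A| / |A| = 10/4 = 5/2

Enumerate A + A = {a + b : a, b ∈ A}. With |A| = 4, there are |A|^2 = 16 ordered sum pairs; collecting distinct values, A + A = {-34, -22, -10, -8, 4, 8, 18, 20, 34, 50}, so |A + A| = 10. Thus K = 10/4 = 5/2. For comparison, the minimum possible |A + A| over all 4-element sets is 2·4 − 1 = 7 (so min K = 7/4), attained only by arithmetic progressions.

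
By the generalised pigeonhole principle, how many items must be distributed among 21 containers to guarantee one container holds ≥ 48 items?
n = (48 − 1)·21 + 1 = 988

By the generalised pigeonhole principle, to guarantee some box contains ≥ r objects we need more than (r − 1) · k objects total. Threshold: n = (r − 1) · k + 1. With r = 48 and k = 21: n = 47 · 21 + 1 = 987 + 1 = 988. For n = 987 = 47 · 21, we can put exactly 47 objects in every box, avoiding 48 in any single one — so 988 is tight.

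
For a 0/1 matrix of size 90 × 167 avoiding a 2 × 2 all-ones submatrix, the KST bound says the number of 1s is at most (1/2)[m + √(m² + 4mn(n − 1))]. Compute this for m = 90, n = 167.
z(90, 167; 2, 2) ≤ (1/2)[90 + √(90² + 4·90·167·166)] = (1/2)[90 + √9988020] = 1625.1914

Kővári–Sós–Turán: let r_1, ..., r_90 be the row sums and z = Σ r_i the total number of 1s. Each pair of columns can share at most one row with both entries 1 (else a 2×2 all-ones block appears), so Σ_i C(r_i, 2) ≤ C(167, 2) = 13861. By convexity Σ_i C(r_i, 2) ≥ 90·C(z/90, 2) = z(z − 90)/(2·90), giving z² − 90z − 90·167·166 ≤ 0 and hence z ≤ (1/2)[90 + √(8100 + 4·2494980)] = (1/2)[90 + √9988020] ≈ (1/2)(90 + 3160.3829) = 1625.1914.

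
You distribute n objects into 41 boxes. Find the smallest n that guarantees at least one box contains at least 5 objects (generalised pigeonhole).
n = (5 − 1)·41 + 1 = 165

By the generalised pigeonhole principle, to guarantee some box contains ≥ r objects we need more than (r − 1) · k objects total. Threshold: n = (r − 1) · k + 1. With r = 5 and k = 41: n = 4 · 41 + 1 = 164 + 1 = 165. For n = 164 = 4 · 41, we can put exactly 4 objects in every box, avoiding 5 in any single one — so 165 is tight.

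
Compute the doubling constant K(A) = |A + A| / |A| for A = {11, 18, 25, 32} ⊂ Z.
K = |A + A| / |A| = 7/4

Enumerate A + A = {a + b : a, b ∈ A}. With |A| = 4, there are |A|^2 = 16 ordered sum pairs; collecting distinct values, A + A = {22, 29, 36, 43, 50, 57, 64}, so |A + A| = 7. Thus K = 7/4. Here |A + A| = 2|A| − 1 = 7, the minimum possible — so K = 7/4 is minimal, which holds iff A is an arithmetic progression.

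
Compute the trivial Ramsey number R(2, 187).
R(2, 187) = 187

R(2, k) = k for all k ≥ 2: in a 2-colouring of K_k, either some edge is red (a red K_2) or all edges are blue (a blue K_k). And K_{186} coloured all-blue has no blue K_187, so R(2, 187) > 186. Hence R(2, 187) = 187.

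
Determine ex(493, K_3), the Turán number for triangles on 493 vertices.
ex(493, K_3) = ⌊493^2/4⌋ = 60762

Mantel (1907): a triangle-free graph on n vertices has at most ⌊n^2/4⌋ edges, with equality for the complete bipartite graph K_{⌊n/2⌋, ⌈n/2⌉}. For n = 493: ⌊493^2/4⌋ = ⌊243049/4⌋ = 60762. The extremal graph is K_{246, 247}, which has 246·247 = 60762 edges.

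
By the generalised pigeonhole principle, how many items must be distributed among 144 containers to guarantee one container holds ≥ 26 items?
n = (26 − 1)·144 + 1 = 3601

By the generalised pigeonhole principle, to guarantee some box contains ≥ r objects we need more than (r − 1) · k objects total. Threshold: n = (r − 1) · k + 1. With r = 26 and k = 144: n = 25 · 144 + 1 = 3600 + 1 = 3601. For n = 3600 = 25 · 144, we can put exactly 25 objects in every box, avoiding 26 in any single one — so 3601 is tight.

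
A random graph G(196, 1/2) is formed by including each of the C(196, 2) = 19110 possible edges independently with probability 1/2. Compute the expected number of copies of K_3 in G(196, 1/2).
E[# K_3] = C(196, 3) · (1/2)^C(3, 2) = 1235780 / 2^3 = 308945/2 = 154472.5

For each 3-subset S of vertices (there are C(196, 3) = 1235780 such S), let X_S = 1 if S induces a K_3 (all C(3, 2) = 3 edges present). Then P(X_S = 1) = (1/2)^3 = 1/8. By linearity of expectation, E[# K_3] = C(196, 3) · (1/2)^3 = 1235780 / 8 = 308945/2 = 154472.5.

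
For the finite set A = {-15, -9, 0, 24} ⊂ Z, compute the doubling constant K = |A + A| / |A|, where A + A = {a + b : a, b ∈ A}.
K = |A + A| / |A| = 10/4 = 5/2

Enumerate A + A = {a + b : a, b ∈ A}. With |A| = 4, there are |A|^2 = 16 ordered sum pairs; collecting distinct values, A + A = {-30, -24, -18, -15, -9, 0, 9, 15, 24, 48}, so |A + A| = 10. Thus K = 10/4 = 5/2. For comparison, the minimum possible |A + A| over all 4-element sets is 2·4 − 1 = 7 (so min K = 7/4), attained only by arithmetic progressions.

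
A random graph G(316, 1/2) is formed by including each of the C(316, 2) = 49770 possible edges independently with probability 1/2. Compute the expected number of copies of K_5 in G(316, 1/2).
E[# K_5] = C(316, 5) · (1/2)^C(5, 2) = 25435774728 / 2^10 = 3179471841/128 = 24839623.7578125

For each 5-subset S of vertices (there are C(316, 5) = 25435774728 such S), let X_S = 1 if S induces a K_5 (all C(5, 2) = 10 edges present). Then P(X_S = 1) = (1/2)^10 = 1/1024. By linearity of expectation, E[# K_5] = C(316, 5) · (1/2)^10 = 25435774728 / 1024 = 3179471841/128 = 24839623.7578125.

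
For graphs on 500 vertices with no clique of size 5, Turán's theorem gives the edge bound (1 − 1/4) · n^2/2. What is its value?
Turán density bound = (3/4) · 500^2/2 = 93750

Turán's theorem: ex(n, K_{r+1}) is achieved by the complete r-partite Turán graph T(n, r) with parts as balanced as possible, and is at most (1 − 1/r) · n^2/2. For r = 4, n = 500: the density bound is (3/4) · 250000/2 = 93750. Since 4 ∣ 500, the Turán graph T(500, 4) has parts of equal size 125, and its edge count e(T(500, 4)) = 93750 attains the density bound exactly.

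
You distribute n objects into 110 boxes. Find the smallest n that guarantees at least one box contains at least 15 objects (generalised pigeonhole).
n = (15 − 1)·110 + 1 = 1541

By the generalised pigeonhole principle, to guarantee some box contains ≥ r objects we need more than (r − 1) · k objects total. Threshold: n = (r − 1) · k + 1. With r = 15 and k = 110: n = 14 · 110 + 1 = 1540 + 1 = 1541. For n = 1540 = 14 · 110, we can put exactly 14 objects in every box, avoiding 15 in any single one — so 1541 is tight.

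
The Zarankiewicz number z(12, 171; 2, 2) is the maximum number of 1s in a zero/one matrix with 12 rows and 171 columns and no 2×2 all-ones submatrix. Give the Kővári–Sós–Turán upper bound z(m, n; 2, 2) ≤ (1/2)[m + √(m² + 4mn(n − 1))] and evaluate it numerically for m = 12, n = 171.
z(12, 171; 2, 2) ≤ (1/2)[12 + √(12² + 4·12·171·170)] = (1/2)[12 + √1395504] = 596.6573

Kővári–Sós–Turán: let r_1, ..., r_12 be the row sums and z = Σ r_i the total number of 1s. Each pair of columns can share at most one row with both entries 1 (else a 2×2 all-ones block appears), so Σ_i C(r_i, 2) ≤ C(171, 2) = 14535. By convexity Σ_i C(r_i, 2) ≥ 12·C(z/12, 2) = z(z − 12)/(2·12), giving z² − 12z − 12·171·170 ≤ 0 and hence z ≤ (1/2)[12 + √(144 + 4·348840)] = (1/2)[12 + √1395504] ≈ (1/2)(12 + 1181.3145) = 596.6573.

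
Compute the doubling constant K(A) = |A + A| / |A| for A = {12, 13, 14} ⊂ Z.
K = |A + A| / |A| = 5/3

Enumerate A + A = {a + b : a, b ∈ A}. With |A| = 3, there are |A|^2 = 9 ordered sum pairs; collecting distinct values, A + A = {24, 25, 26, 27, 28}, so |A + A| = 5. Thus K = 5/3. Here |A + A| = 2|A| − 1 = 5, the minimum possible — so K = 5/3 is minimal, which holds iff A is an arithmetic progression.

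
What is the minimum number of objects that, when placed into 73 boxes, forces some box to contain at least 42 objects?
n = (42 − 1)·73 + 1 = 2994

By the generalised pigeonhole principle, to guarantee some box contains ≥ r objects we need more than (r − 1) · k objects total. Threshold: n = (r − 1) · k + 1. With r = 42 and k = 73: n = 41 · 73 + 1 = 2993 + 1 = 2994. For n = 2993 = 41 · 73, we can put exactly 41 objects in every box, avoiding 42 in any single one — so 2994 is tight.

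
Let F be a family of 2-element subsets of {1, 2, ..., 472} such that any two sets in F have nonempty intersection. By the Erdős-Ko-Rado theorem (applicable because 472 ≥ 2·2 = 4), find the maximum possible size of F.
max |F| = C(471, 1) = 471

Erdős-Ko-Rado (1961): when n ≥ 2k, max |F| = C(n−1, k−1). The bound is attained by the star {A : i ∈ A} for any fixed i ∈ [n]. Here C(472−1, 2−1) = C(471, 1) = 471.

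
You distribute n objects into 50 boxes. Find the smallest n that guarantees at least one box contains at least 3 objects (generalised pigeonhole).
n = (3 − 1)·50 + 1 = 101

By the generalised pigeonhole principle, to guarantee some box contains ≥ r objects we need more than (r − 1) · k objects total. Threshold: n = (r − 1) · k + 1. With r = 3 and k = 50: n = 2 · 50 + 1 = 100 + 1 = 101. For n = 100 = 2 · 50, we can put exactly 2 objects in every box, avoiding 3 in any single one — so 101 is tight.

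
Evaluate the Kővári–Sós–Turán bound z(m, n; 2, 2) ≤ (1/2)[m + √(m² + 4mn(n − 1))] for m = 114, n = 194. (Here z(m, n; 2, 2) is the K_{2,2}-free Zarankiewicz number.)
z(114, 194; 2, 2) ≤ (1/2)[114 + √(114² + 4·114·194·193)] = (1/2)[114 + √17086548] = 2123.7939

Kővári–Sós–Turán: let r_1, ..., r_114 be the row sums and z = Σ r_i the total number of 1s. Each pair of columns can share at most one row with both entries 1 (else a 2×2 all-ones block appears), so Σ_i C(r_i, 2) ≤ C(194, 2) = 18721. By convexity Σ_i C(r_i, 2) ≥ 114·C(z/114, 2) = z(z − 114)/(2·114), giving z² − 114z − 114·194·193 ≤ 0 and hence z ≤ (1/2)[114 + √(12996 + 4·4268388)] = (1/2)[114 + √17086548] ≈ (1/2)(114 + 4133.5878) = 2123.7939.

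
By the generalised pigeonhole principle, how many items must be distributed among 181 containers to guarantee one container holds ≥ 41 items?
n = (41 − 1)·181 + 1 = 7241

By the generalised pigeonhole principle, to guarantee some box contains ≥ r objects we need more than (r − 1) · k objects total. Threshold: n = (r − 1) · k + 1. With r = 41 and k = 181: n = 40 · 181 + 1 = 7240 + 1 = 7241. For n = 7240 = 40 · 181, we can put exactly 40 objects in every box, avoiding 41 in any single one — so 7241 is tight.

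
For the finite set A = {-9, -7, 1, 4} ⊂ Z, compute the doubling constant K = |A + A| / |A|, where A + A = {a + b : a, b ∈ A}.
K = |A + A| / |A| = 10/4 = 5/2

Enumerate A + A = {a + b : a, b ∈ A}. With |A| = 4, there are |A|^2 = 16 ordered sum pairs; collecting distinct values, A + A = {-18, -16, -14, -8, -6, -5, -3, 2, 5, 8}, so |A + A| = 10. Thus K = 10/4 = 5/2. For comparison, the minimum possible |A + A| over all 4-element sets is 2·4 − 1 = 7 (so min K = 7/4), attained only by arithmetic progressions.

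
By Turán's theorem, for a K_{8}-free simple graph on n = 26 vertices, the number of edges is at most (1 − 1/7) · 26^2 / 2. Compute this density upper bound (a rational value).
Turán density bound = (6/7) · 26^2/2 = 2028/7 ≈ 289.7143

Turán's theorem: ex(n, K_{r+1}) is achieved by the complete r-partite Turán graph T(n, r) with parts as balanced as possible, and is at most (1 − 1/r) · n^2/2. For r = 7, n = 26: the density bound is (6/7) · 676/2 = 2028/7 ≈ 289.7143. The integer-valued extremum is e(T(26, 7)) = 289, which is strictly less than the density bound 2028/7 since 7 ∤ 26 (the parts of T(26, 7) cannot all be equal).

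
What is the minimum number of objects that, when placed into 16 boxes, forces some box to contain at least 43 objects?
n = (43 − 1)·16 + 1 = 673

By the generalised pigeonhole principle, to guarantee some box contains ≥ r objects we need more than (r − 1) · k objects total. Threshold: n = (r − 1) · k + 1. With r = 43 and k = 16: n = 42 · 16 + 1 = 672 + 1 = 673. For n = 672 = 42 · 16, we can put exactly 42 objects in every box, avoiding 43 in any single one — so 673 is tight.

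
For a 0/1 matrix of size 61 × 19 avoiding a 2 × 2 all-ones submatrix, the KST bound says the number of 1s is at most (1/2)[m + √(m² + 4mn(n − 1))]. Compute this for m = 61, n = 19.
z(61, 19; 2, 2) ≤ (1/2)[61 + √(61² + 4·61·19·18)] = (1/2)[61 + √87169] = 178.122

Kővári–Sós–Turán: let r_1, ..., r_61 be the row sums and z = Σ r_i the total number of 1s. Each pair of columns can share at most one row with both entries 1 (else a 2×2 all-ones block appears), so Σ_i C(r_i, 2) ≤ C(19, 2) = 171. By convexity Σ_i C(r_i, 2) ≥ 61·C(z/61, 2) = z(z − 61)/(2·61), giving z² − 61z − 61·19·18 ≤ 0 and hence z ≤ (1/2)[61 + √(3721 + 4·20862)] = (1/2)[61 + √87169] ≈ (1/2)(61 + 295.244) = 178.122.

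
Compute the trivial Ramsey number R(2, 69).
R(2, 69) = 69

R(2, k) = k for all k ≥ 2: in a 2-colouring of K_k, either some edge is red (a red K_2) or all edges are blue (a blue K_k). And K_{68} coloured all-blue has no blue K_69, so R(2, 69) > 68. Hence R(2, 69) = 69.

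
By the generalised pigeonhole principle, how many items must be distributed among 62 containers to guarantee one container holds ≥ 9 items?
n = (9 − 1)·62 + 1 = 497

By the generalised pigeonhole principle, to guarantee some box contains ≥ r objects we need more than (r − 1) · k objects total. Threshold: n = (r − 1) · k + 1. With r = 9 and k = 62: n = 8 · 62 + 1 = 496 + 1 = 497. For n = 496 = 8 · 62, we can put exactly 8 objects in every box, avoiding 9 in any single one — so 497 is tight.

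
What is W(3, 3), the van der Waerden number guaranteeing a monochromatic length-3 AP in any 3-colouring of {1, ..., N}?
W(3, 3) = 27

W(3, 3) = 27. The lower bound W(3, 3) > 26 comes from an explicit good 3-colouring of [1, 26]; the upper bound W(3, 3) ≤ 27 was verified by exhaustive search over 3-colourings of [1, 27].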